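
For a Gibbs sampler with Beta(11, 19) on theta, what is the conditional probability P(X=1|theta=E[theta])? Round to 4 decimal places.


E[theta] = 11/(11+19) = 0.3667
P(X=1|theta) = theta = 0.3667

0.3667


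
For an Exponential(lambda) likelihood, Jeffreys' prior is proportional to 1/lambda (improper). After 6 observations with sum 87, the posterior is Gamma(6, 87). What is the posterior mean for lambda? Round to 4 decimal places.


Posterior = Gamma(n, sum_x) = Gamma(6, 87)
Posterior mean = shape/rate = 6/87
= 0.069

0.069


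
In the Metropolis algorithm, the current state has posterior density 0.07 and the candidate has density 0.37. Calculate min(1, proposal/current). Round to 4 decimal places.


Ratio = 0.37/0.07 = 5.2857
Acceptance probability = min(1, 5.2857)
= 1.0

1.0


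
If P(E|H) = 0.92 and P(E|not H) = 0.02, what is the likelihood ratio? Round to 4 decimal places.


Likelihood ratio = P(E|H) / P(E|not H)
= 0.92 / 0.02
= 46.0

46.0


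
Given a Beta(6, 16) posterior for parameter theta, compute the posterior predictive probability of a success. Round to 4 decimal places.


For a Beta-Bernoulli model, the predictive probability is the mean:
P(success) = 6/(6+16) = 6/22 = 0.2727

0.2727


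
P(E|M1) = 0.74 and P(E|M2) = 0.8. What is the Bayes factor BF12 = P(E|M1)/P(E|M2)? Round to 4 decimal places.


Bayes factor BF12 = P(E|M1) / P(E|M2)
= 0.74 / 0.8
= 0.925

0.925


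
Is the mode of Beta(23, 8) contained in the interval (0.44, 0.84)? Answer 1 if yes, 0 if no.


Mode = (a-1)/(a+b-2) = 22/29 = 0.7586
Interval: (0.44, 0.84)
Contains mode? 1

1


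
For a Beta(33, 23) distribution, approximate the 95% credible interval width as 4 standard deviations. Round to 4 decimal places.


Variance of Beta(a,b) = ab / ((a+b)^2 * (a+b+1))
= 33*23 / ((56)^2 * 57)
= 0.0042
SD = sqrt(0.0042) = 0.0652
Width = 4 * SD = 0.2606

0.2606


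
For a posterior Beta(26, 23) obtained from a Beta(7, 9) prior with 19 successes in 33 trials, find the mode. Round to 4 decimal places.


Mode = (alpha - 1) / (alpha + beta - 2)
= 25 / 47
= 0.5319

0.5319


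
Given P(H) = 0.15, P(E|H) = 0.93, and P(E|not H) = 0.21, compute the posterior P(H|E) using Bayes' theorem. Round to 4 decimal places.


By Bayes' theorem: P(H|E) = P(E|H)*P(H) / P(E)
P(E) = P(E|H)*P(H) + P(E|not H)*P(not H)
P(E) = 0.93*0.15 + 0.21*0.85 = 0.318
P(H|E) = 0.93*0.15 / 0.318 = 0.4387

0.4387


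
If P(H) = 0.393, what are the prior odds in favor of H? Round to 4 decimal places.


Prior odds = P(H) / (1 - P(H))
= 0.393 / 0.607
= 0.6474

0.6474


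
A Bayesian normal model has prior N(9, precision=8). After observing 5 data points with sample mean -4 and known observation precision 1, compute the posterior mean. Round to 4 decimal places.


Posterior mean = (prior_precision * prior_mean + n * data_precision * data_mean) / (prior_precision + n * data_precision)
Numerator = 8*9 + 5*1*-4 = 52
Denominator = 8 + 5*1 = 13
Posterior mean = 4.0

4.0


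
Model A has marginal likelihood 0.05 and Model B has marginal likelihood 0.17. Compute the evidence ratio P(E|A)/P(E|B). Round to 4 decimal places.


Evidence ratio = P(E|A) / P(E|B)
= 0.05 / 0.17
= 0.2941

0.2941


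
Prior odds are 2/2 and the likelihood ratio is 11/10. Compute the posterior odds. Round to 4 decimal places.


Posterior odds = prior odds * likelihood ratio
= (2/2) * (11/10)
= 22 / 20
= 1.1

1.1


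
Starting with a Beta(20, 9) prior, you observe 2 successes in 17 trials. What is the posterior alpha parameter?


For a Beta-Binomial conjugate model:
Posterior alpha = prior alpha + number of successes
= 20 + 2 = 22

22


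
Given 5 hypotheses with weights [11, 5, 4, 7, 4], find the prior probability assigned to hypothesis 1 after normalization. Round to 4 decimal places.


To normalize, divide each weight by the sum of all weights.
Sum = 31
Prior(H1) = 11/31 = 0.3548

0.3548


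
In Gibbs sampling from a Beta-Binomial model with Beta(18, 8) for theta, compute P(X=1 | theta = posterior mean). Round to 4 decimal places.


Posterior mean = alpha/(alpha+beta) = 18/26 = 0.6923
P(X=1|theta=mean) = theta = 0.6923

0.6923


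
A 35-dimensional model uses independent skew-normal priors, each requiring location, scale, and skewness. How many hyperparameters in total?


Per parameter: 3 (location, scale, and skewness).
Total = 35 * 3 = 105

105


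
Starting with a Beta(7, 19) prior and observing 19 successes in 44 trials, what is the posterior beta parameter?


Posterior beta = prior beta + failures
Failures = 44 - 19 = 25
beta_post = 19 + 25 = 44

44


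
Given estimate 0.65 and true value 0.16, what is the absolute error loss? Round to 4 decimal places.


Absolute error = |estimate - true|
= |0.49| = 0.49

0.49


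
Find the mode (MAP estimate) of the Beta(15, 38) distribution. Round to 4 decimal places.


For Beta(a,b) with a,b > 1:
Mode = (a-1)/(a+b-2) = (15-1)/(53-2)
= 14/51 = 0.2745

0.2745


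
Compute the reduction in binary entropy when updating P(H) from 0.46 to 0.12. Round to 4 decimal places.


H_before = -p*log2(p) - (1-p)*log2(1-p) for p=0.46: 0.9954
H_after for p=0.12: 0.5294
Reduction = 0.9954 - 0.5294 = 0.466

0.466


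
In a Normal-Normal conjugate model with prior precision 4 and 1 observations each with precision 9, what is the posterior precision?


Posterior precision = prior precision + n * observation precision
= 4 + 1 * 9
= 4 + 9 = 13

13


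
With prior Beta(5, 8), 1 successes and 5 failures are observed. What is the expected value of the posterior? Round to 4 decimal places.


Posterior = Beta(6, 13)
E[theta] = alpha/(alpha+beta)
= 6/19 = 0.3158

0.3158


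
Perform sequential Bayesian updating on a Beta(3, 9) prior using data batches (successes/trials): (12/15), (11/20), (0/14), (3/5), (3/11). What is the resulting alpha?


Accumulate successes: 29
Posterior alpha = prior alpha + sum of successes
= 3 + 29 = 32

32


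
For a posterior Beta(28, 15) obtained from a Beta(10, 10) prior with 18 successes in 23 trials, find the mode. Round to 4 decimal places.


Mode = (alpha - 1) / (alpha + beta - 2)
= 27 / 41
= 0.6585

0.6585


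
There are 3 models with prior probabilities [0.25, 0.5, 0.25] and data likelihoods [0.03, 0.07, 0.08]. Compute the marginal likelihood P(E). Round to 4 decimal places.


P(E) = sum over models of P(M_i) * P(E|M_i)
= 0.25*0.03 + 0.5*0.07 + 0.25*0.08
= 0.0625

0.0625


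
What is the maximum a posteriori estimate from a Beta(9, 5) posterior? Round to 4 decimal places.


The MAP estimate equals the mode of the distribution.
Mode of Beta(a,b) = (a-1)/(a+b-2)
= 8/12
= 0.6667

0.6667


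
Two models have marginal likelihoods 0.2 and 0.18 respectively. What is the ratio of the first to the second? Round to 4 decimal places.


Evidence ratio = 0.2 / 0.18
= 1.1111

1.1111


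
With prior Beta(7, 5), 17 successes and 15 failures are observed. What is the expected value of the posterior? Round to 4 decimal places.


Posterior = Beta(24, 20)
E[theta] = alpha/(alpha+beta)
= 24/44 = 0.5455

0.5455


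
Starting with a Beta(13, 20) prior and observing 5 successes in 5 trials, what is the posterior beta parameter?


Posterior beta = prior beta + failures
Failures = 5 - 5 = 0
beta_post = 20 + 0 = 20

20


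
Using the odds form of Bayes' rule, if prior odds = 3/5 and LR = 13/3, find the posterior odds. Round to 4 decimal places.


Bayes' rule in odds form: posterior odds = prior odds * LR
= (3 * 13) / (5 * 3)
= 39/15 = 2.6

2.6


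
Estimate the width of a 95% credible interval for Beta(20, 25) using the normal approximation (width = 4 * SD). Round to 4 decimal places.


For Beta(a,b): Var = ab/((a+b)^2(a+b+1))
Var = 0.0054, SD = 0.0733
Approximate 95% CI width = 4 * 0.0733 = 0.2931

0.2931


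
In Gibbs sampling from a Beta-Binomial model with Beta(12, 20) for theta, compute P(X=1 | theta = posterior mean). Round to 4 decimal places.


Posterior mean = alpha/(alpha+beta) = 12/32 = 0.375
P(X=1|theta=mean) = theta = 0.375

0.375


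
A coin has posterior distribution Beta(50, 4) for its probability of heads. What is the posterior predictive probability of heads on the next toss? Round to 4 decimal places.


Posterior predictive = E[theta] = alpha/(alpha+beta)
= 50/54
= 0.9259

0.9259


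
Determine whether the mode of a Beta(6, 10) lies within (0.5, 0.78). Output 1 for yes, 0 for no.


First find the mode: (a-1)/(a+b-2) = 0.3571
Is 0.3571 in (0.5, 0.78)? 0

0


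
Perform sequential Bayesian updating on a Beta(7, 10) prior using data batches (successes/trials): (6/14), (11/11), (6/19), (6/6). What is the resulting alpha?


Accumulate successes: 29
Posterior alpha = prior alpha + sum of successes
= 7 + 29 = 36

36


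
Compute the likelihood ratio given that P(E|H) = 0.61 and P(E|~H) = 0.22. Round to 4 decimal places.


LR = P(E|H) / P(E|~H)
= 0.61 / 0.22 = 2.7727

2.7727


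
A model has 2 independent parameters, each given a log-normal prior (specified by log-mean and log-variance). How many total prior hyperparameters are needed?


Each log-normal prior needs 2 hyperparameters (log-mean and log-variance).
Total = 2 * 2 = 4

4


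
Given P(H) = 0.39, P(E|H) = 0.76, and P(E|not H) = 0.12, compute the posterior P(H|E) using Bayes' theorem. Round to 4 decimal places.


By Bayes' theorem: P(H|E) = P(E|H)*P(H) / P(E)
P(E) = P(E|H)*P(H) + P(E|not H)*P(not H)
P(E) = 0.76*0.39 + 0.12*0.61 = 0.3696
P(H|E) = 0.76*0.39 / 0.3696 = 0.8019

0.8019


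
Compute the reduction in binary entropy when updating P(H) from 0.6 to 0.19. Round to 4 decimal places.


H_before = -p*log2(p) - (1-p)*log2(1-p) for p=0.6: 0.971
H_after for p=0.19: 0.7015
Reduction = 0.971 - 0.7015 = 0.2695

0.2695


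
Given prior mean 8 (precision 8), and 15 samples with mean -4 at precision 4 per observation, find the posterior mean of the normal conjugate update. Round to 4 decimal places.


The posterior mean is a precision-weighted average of prior and data.
Post. prec. = 8 + 60 = 68
Post. mean = (64 + -240)/68 = -176/68 = -2.5882

-2.5882


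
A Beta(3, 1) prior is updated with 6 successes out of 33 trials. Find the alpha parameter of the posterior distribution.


In the Beta-Binomial conjugate update:
alpha_post = alpha_prior + successes
= 3 + 6
= 9

9


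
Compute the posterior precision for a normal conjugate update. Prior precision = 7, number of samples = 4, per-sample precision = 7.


tau_post = tau_0 + n * tau
= 7 + 4 * 7 = 35

35


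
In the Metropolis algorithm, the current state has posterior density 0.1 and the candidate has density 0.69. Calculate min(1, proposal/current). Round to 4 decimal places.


Ratio = 0.69/0.1 = 6.9
Acceptance probability = min(1, 6.9)
= 1.0

1.0


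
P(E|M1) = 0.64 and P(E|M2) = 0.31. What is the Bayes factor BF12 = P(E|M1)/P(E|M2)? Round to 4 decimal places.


Bayes factor BF12 = P(E|M1) / P(E|M2)
= 0.64 / 0.31
= 2.0645

2.0645


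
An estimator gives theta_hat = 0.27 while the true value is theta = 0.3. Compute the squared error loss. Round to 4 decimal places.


The squared error loss is (theta_hat - theta)^2
= (0.27 - 0.3)^2
= (-0.03)^2 = 0.0009

0.0009


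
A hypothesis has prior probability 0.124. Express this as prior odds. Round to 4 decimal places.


Odds = P(H) / P(not H) = 0.124 / 0.876
= 0.1416

0.1416


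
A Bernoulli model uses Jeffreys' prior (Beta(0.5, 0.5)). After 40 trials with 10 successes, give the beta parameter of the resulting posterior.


Posterior = Beta(prior_alpha + successes, prior_beta + failures)
= Beta(0.5 + 10, 0.5 + 30)
Posterior beta = 0.5 + (n - k) = 0.5 + 30 = 30.5

30.5


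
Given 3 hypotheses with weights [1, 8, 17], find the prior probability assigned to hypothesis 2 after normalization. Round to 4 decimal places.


To normalize, divide each weight by the sum of all weights.
Sum = 26
Prior(H2) = 8/26 = 0.3077

0.3077


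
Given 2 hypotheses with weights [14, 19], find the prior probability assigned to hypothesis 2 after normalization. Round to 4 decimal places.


To normalize, divide each weight by the sum of all weights.
Sum = 33
Prior(H2) = 19/33 = 0.5758

0.5758


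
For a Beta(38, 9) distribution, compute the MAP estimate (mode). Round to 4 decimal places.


MAP = mode = (a-1)/(a+b-2)
= (38-1)/(38+9-2)
= 37/45 = 0.8222

0.8222


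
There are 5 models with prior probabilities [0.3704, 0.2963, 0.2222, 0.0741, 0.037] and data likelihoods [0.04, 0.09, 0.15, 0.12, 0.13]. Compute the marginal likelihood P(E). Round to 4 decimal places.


P(E) = sum over models of P(M_i) * P(E|M_i)
= 0.3704*0.04 + 0.2963*0.09 + 0.2222*0.15 + 0.0741*0.12 + 0.037*0.13
= 0.0885

0.0885


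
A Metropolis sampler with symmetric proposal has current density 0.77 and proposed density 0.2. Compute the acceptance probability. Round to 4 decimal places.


For symmetric proposals, acceptance = min(1, pi(x*)/pi(x))
= min(1, 0.2/0.77)
= min(1, 0.2597) = 0.2597

0.2597


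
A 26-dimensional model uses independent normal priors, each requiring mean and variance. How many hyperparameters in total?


Per parameter: 2 (mean and variance).
Total = 26 * 2 = 52

52


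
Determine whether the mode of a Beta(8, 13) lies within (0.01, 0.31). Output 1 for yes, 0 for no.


First find the mode: (a-1)/(a+b-2) = 0.3684
Is 0.3684 in (0.01, 0.31)? 0

0


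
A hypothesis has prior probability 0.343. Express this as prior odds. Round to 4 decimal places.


Odds = P(H) / P(not H) = 0.343 / 0.657
= 0.5221

0.5221


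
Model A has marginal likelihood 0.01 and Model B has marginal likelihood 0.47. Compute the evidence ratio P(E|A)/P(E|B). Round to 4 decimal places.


Evidence ratio = P(E|A) / P(E|B)
= 0.01 / 0.47
= 0.0213

0.0213


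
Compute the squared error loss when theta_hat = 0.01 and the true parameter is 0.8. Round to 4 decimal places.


L = (theta_hat - theta_true)^2
= (0.01 - 0.8)^2
= -0.79^2 = 0.6241

0.6241


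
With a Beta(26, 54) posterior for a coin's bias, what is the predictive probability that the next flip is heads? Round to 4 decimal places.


The predictive probability equals the posterior mean.
P(next = heads) = alpha / (alpha + beta)
= 26 / 80 = 0.325

0.325


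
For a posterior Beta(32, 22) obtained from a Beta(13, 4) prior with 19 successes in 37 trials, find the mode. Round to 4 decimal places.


Mode = (alpha - 1) / (alpha + beta - 2)
= 31 / 52
= 0.5962

0.5962


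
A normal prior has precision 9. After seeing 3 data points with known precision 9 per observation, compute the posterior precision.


In the conjugate normal model, precisions add:
tau_posterior = tau_prior + n * tau_data
= 9 + 3*9 = 36

36


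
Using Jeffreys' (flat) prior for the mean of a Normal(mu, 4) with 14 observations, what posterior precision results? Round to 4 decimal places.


Flat prior means prior precision is 0.
Posterior precision = n / sigma^2 = 14/4 = 3.5

3.5


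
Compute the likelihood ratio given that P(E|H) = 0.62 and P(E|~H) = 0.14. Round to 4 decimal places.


LR = P(E|H) / P(E|~H)
= 0.62 / 0.14 = 4.4286

4.4286


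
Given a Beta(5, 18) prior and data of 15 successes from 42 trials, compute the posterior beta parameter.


Number of failures = 42 - 15 = 27
Posterior beta = 18 + 27 = 45

45


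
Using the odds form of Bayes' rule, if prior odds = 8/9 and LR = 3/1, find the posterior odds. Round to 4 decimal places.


Bayes' rule in odds form: posterior odds = prior odds * LR
= (8 * 3) / (9 * 1)
= 24/9 = 2.6667

2.6667


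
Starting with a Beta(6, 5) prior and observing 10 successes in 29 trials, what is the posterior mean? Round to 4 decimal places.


Posterior parameters: alpha = 6 + 10 = 16
beta = 5 + 19 = 24
Posterior mean = alpha / (alpha + beta) = 16 / 40
= 0.4

0.4


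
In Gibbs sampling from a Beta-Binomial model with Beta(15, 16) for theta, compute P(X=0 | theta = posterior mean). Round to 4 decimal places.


Posterior mean = alpha/(alpha+beta) = 15/31 = 0.4839
P(X=0|theta=mean) = 1 - theta = 0.5161

0.5161


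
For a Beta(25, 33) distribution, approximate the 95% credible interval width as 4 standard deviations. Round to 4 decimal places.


Variance of Beta(a,b) = ab / ((a+b)^2 * (a+b+1))
= 25*33 / ((58)^2 * 59)
= 0.0042
SD = sqrt(0.0042) = 0.0645
Width = 4 * SD = 0.2579

0.2579


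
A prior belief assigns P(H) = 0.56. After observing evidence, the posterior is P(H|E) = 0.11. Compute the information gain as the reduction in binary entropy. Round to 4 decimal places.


H(prior) = -0.56*log2(0.56) - 0.44*log2(0.44)
= 0.9896
H(post) = -0.11*log2(0.11) - 0.89*log2(0.89)
= 0.4999
IG = 0.9896 - 0.4999 = 0.4897

0.4897


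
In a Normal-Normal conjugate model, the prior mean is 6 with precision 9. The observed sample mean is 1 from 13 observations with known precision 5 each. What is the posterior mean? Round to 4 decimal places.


Posterior precision = tau0 + n*tau = 9 + 13*5 = 74
Posterior mean = (tau0*mu0 + n*tau*xbar) / posterior_precision
= (9*6 + 13*5*1) / 74
= 119 / 74 = 1.6081

1.6081


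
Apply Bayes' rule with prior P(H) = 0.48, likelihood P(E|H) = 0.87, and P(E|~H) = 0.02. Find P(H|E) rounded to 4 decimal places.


Step 1: Compute marginal P(E) = P(E|H)P(H) + P(E|~H)P(~H)
= 0.87*0.48 + 0.02*0.52 = 0.428
Step 2: P(H|E) = P(E|H)P(H)/P(E) = 0.4176/0.428
= 0.9757

0.9757


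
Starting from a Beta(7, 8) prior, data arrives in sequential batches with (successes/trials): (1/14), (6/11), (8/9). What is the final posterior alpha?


In sequential Bayesian updating, we sum all successes.
Total successes = 15
Final alpha = 7 + 15 = 22

22


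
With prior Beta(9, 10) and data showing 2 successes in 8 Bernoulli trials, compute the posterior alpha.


Conjugate update: alpha_posterior = alpha_prior + k
= 9 + 2 = 11

11


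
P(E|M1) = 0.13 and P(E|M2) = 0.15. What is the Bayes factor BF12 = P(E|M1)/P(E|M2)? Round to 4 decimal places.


Bayes factor BF12 = P(E|M1) / P(E|M2)
= 0.13 / 0.15
= 0.8667

0.8667


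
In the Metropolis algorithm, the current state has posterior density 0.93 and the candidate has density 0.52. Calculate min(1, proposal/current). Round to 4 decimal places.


Ratio = 0.52/0.93 = 0.5591
Acceptance probability = min(1, 0.5591)
= 0.5591

0.5591


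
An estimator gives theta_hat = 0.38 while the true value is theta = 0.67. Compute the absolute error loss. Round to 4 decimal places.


The absolute error loss is |theta_hat - theta|
= |0.38 - 0.67|
= 0.29

0.29


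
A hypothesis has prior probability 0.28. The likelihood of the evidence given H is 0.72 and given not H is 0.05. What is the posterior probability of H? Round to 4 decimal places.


Using Bayes' theorem:
P(E) = 0.28 * 0.72 + 0.72 * 0.05
P(E) = 0.2376
P(H|E) = (0.28 * 0.72) / 0.2376 = 0.8485

0.8485


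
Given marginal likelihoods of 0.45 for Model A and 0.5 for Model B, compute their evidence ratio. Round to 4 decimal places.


Ratio = ML(A) / ML(B) = 0.45/0.5
= 0.9

0.9


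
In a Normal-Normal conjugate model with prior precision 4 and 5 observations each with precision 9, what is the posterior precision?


Posterior precision = prior precision + n * observation precision
= 4 + 5 * 9
= 4 + 45 = 49

49


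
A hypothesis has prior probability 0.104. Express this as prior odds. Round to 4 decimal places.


Odds = P(H) / P(not H) = 0.104 / 0.896
= 0.1161

0.1161


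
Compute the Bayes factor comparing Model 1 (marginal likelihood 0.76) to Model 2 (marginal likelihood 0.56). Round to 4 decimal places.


BF12 = marginal likelihood of M1 / marginal likelihood of M2
= 0.76/0.56
= 1.3571

1.3571


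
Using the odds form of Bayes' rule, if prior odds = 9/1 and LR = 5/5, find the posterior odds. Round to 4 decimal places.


Bayes' rule in odds form: posterior odds = prior odds * LR
= (9 * 5) / (1 * 5)
= 45/5 = 9.0

9.0


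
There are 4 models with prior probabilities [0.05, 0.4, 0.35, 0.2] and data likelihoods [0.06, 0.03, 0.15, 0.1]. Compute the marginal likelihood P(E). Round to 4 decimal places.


P(E) = sum over models of P(M_i) * P(E|M_i)
= 0.05*0.06 + 0.4*0.03 + 0.35*0.15 + 0.2*0.1
= 0.0875

0.0875


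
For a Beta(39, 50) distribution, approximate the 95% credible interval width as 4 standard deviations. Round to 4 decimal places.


Variance of Beta(a,b) = ab / ((a+b)^2 * (a+b+1))
= 39*50 / ((89)^2 * 90)
= 0.0027
SD = sqrt(0.0027) = 0.0523
Width = 4 * SD = 0.2092

0.2092


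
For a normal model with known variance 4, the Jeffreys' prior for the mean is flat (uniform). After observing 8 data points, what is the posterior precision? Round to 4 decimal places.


Jeffreys' prior for normal mean (known variance) is flat.
Prior precision = 0.
Posterior precision = prior_prec + n/sigma^2 = 0 + 8/4
= 2.0

2.0


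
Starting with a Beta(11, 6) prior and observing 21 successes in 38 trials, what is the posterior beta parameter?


Posterior beta = prior beta + failures
Failures = 38 - 21 = 17
beta_post = 6 + 17 = 23

23


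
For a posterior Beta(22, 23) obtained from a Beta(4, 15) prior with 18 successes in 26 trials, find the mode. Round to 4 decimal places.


Mode = (alpha - 1) / (alpha + beta - 2)
= 21 / 43
= 0.4884

0.4884


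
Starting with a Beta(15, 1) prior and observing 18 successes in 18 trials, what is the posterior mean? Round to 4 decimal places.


Posterior parameters: alpha = 15 + 18 = 33
beta = 1 + 0 = 1
Posterior mean = alpha / (alpha + beta) = 33 / 34
= 0.9706

0.9706


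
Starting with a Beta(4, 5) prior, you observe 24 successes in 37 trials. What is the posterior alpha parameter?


For a Beta-Binomial conjugate model:
Posterior alpha = prior alpha + number of successes
= 4 + 24 = 28

28


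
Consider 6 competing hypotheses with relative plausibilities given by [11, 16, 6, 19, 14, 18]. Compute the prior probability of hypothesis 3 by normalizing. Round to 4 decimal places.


Sum of weights = 11 + 16 + 6 + 19 + 14 + 18 = 84
Normalized prior for H3 = 6 / 84
= 0.0714

0.0714


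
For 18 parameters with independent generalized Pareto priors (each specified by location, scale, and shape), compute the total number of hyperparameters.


A generalized Pareto prior has 3 hyperparameters per parameter.
Total = 18 * 3 = 54

54


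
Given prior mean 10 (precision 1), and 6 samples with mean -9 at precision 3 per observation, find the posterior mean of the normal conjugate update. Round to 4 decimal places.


The posterior mean is a precision-weighted average of prior and data.
Post. prec. = 1 + 18 = 19
Post. mean = (10 + -162)/19 = -152/19 = -8.0

-8.0


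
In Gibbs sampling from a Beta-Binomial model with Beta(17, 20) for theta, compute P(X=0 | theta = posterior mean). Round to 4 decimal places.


Posterior mean = alpha/(alpha+beta) = 17/37 = 0.4595
P(X=0|theta=mean) = 1 - theta = 0.5405

0.5405


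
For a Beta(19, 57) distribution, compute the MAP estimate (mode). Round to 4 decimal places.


MAP = mode = (a-1)/(a+b-2)
= (19-1)/(19+57-2)
= 18/74 = 0.2432

0.2432


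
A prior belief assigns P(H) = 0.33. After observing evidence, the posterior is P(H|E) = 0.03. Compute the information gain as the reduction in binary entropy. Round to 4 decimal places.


H(prior) = -0.33*log2(0.33) - 0.67*log2(0.67)
= 0.9149
H(post) = -0.03*log2(0.03) - 0.97*log2(0.97)
= 0.1944
IG = 0.9149 - 0.1944 = 0.7205

0.7205


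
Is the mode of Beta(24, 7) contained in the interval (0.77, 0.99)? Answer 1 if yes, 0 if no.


Mode = (a-1)/(a+b-2) = 23/29 = 0.7931
Interval: (0.77, 0.99)
Contains mode? 1

1


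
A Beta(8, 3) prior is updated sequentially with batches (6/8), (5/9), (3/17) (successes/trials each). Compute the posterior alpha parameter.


Sequential conjugate updating is equivalent to a single batch update.
Total successes across all batches = 14
alpha_posterior = alpha_prior + total_successes = 8 + 14
= 22

22


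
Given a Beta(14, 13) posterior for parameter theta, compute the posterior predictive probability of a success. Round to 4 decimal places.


For a Beta-Bernoulli model, the predictive probability is the mean:
P(success) = 14/(14+13) = 14/27 = 0.5185

0.5185


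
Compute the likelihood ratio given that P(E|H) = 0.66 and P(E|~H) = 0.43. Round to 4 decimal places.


LR = P(E|H) / P(E|~H)
= 0.66 / 0.43 = 1.5349

1.5349


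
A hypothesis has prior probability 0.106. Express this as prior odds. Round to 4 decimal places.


Odds = P(H) / P(not H) = 0.106 / 0.894
= 0.1186

0.1186


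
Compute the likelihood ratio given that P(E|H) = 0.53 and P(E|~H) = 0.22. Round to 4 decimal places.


LR = P(E|H) / P(E|~H)
= 0.53 / 0.22 = 2.4091

2.4091


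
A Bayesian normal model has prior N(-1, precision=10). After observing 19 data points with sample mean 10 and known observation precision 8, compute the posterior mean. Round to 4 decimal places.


Posterior mean = (prior_precision * prior_mean + n * data_precision * data_mean) / (prior_precision + n * data_precision)
Numerator = 10*-1 + 19*8*10 = 1510
Denominator = 10 + 19*8 = 162
Posterior mean = 9.321

9.321


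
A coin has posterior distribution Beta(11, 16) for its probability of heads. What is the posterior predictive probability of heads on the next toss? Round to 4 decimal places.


Posterior predictive = E[theta] = alpha/(alpha+beta)
= 11/27
= 0.4074

0.4074


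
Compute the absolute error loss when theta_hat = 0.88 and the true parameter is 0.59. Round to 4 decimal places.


L = |theta_hat - theta_true|
= |0.88 - 0.59| = 0.29

0.29


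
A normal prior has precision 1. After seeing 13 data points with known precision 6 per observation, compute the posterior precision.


In the conjugate normal model, precisions add:
tau_posterior = tau_prior + n * tau_data
= 1 + 13*6 = 79

79


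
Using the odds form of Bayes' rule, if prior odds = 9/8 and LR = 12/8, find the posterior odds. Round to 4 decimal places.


Bayes' rule in odds form: posterior odds = prior odds * LR
= (9 * 12) / (8 * 8)
= 108/64 = 1.6875

1.6875


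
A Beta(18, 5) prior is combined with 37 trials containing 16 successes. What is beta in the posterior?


In conjugate updating:
beta_posterior = beta_prior + (n - k)
= 5 + (37 - 16)
= 5 + 21 = 26

26


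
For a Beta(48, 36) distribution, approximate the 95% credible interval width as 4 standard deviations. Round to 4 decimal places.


Variance of Beta(a,b) = ab / ((a+b)^2 * (a+b+1))
= 48*36 / ((84)^2 * 85)
= 0.0029
SD = sqrt(0.0029) = 0.0537
Width = 4 * SD = 0.2147

0.2147


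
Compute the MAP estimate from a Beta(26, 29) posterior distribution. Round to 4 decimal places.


MAP = mode of Beta distribution
= (alpha - 1)/(alpha + beta - 2)
= (26-1)/(26+29-2)
= 25/53 = 0.4717

0.4717


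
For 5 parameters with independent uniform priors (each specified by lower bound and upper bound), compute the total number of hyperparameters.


A uniform prior has 2 hyperparameters per parameter.
Total = 5 * 2 = 10

10


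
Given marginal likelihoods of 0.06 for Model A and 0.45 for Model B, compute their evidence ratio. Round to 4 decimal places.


Ratio = ML(A) / ML(B) = 0.06/0.45
= 0.1333

0.1333


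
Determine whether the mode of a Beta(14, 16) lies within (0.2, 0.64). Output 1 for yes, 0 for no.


First find the mode: (a-1)/(a+b-2) = 0.4643
Is 0.4643 in (0.2, 0.64)? 1

1


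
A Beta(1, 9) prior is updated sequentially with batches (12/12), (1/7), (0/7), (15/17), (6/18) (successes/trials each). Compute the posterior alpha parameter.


Sequential conjugate updating is equivalent to a single batch update.
Total successes across all batches = 34
alpha_posterior = alpha_prior + total_successes = 1 + 34
= 35

35


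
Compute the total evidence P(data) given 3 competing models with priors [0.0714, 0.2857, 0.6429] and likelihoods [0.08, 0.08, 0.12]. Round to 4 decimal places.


Marginal likelihood = sum P(model_i) * P(data|model_i)
Model 1: 0.0714 * 0.08 = 0.0057
Model 2: 0.2857 * 0.08 = 0.0229
Model 3: 0.6429 * 0.12 = 0.0771
Total = 0.1057

0.1057


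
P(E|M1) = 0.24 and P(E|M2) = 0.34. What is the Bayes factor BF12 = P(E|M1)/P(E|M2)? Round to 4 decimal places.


Bayes factor BF12 = P(E|M1) / P(E|M2)
= 0.24 / 0.34
= 0.7059

0.7059


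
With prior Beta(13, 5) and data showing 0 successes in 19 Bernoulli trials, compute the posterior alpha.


Conjugate update: alpha_posterior = alpha_prior + k
= 13 + 0 = 13

13


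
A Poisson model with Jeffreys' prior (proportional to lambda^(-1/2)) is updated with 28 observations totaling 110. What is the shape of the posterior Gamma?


Posterior = Gamma(0.5 + S, n)
= Gamma(0.5 + 110, 28)
Posterior shape = 0.5 + S = 0.5 + 110 = 110.5

110.5


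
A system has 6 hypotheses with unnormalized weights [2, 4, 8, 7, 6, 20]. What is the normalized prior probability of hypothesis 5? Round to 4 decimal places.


The normalized prior is the weight divided by the total.
Total weight = 47
P(H5) = 6 / 47 = 0.1277

0.1277


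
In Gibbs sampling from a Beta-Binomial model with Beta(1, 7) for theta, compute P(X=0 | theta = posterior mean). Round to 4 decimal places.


Posterior mean = alpha/(alpha+beta) = 1/8 = 0.125
P(X=0|theta=mean) = 1 - theta = 0.875

0.875


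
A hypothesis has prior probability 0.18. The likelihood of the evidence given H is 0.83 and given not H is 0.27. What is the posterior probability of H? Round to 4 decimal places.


Using Bayes' theorem:
P(E) = 0.18 * 0.83 + 0.82 * 0.27
P(E) = 0.3708
P(H|E) = (0.18 * 0.83) / 0.3708 = 0.4029

0.4029


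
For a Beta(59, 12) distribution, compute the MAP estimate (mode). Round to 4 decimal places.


MAP = mode = (a-1)/(a+b-2)
= (59-1)/(59+12-2)
= 58/69 = 0.8406

0.8406


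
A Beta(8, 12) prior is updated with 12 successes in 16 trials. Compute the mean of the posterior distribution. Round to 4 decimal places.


After update: Beta(20, 16)
Mean = 20 / (20 + 16) = 20 / 36
= 0.5556

0.5556


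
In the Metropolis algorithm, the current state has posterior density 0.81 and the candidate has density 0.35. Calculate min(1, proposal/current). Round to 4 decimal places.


Ratio = 0.35/0.81 = 0.4321
Acceptance probability = min(1, 0.4321)
= 0.4321

0.4321


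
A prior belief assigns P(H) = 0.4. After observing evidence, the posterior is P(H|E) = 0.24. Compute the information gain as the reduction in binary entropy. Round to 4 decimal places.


H(prior) = -0.4*log2(0.4) - 0.6*log2(0.6)
= 0.971
H(post) = -0.24*log2(0.24) - 0.76*log2(0.76)
= 0.795
IG = 0.971 - 0.795 = 0.1759

0.1759


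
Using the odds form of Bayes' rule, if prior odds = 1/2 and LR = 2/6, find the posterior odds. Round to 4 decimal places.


Bayes' rule in odds form: posterior odds = prior odds * LR
= (1 * 2) / (2 * 6)
= 2/12 = 0.1667

0.1667


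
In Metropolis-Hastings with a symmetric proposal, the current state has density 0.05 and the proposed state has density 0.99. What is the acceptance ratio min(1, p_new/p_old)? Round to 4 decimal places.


Ratio = p_new / p_old = 0.99 / 0.05 = 19.8
Acceptance = min(1, 19.8) = 1.0

1.0


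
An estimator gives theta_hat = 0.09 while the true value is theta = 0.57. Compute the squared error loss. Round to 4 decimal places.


The squared error loss is (theta_hat - theta)^2
= (0.09 - 0.57)^2
= (-0.48)^2 = 0.2304

0.2304


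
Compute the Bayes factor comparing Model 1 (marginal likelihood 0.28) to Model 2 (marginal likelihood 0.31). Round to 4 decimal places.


BF12 = marginal likelihood of M1 / marginal likelihood of M2
= 0.28/0.31
= 0.9032

0.9032


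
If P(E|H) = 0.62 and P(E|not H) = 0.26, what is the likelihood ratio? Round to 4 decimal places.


Likelihood ratio = P(E|H) / P(E|not H)
= 0.62 / 0.26
= 2.3846

2.3846


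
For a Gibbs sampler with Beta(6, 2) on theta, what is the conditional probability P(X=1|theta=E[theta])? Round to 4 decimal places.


E[theta] = 6/(6+2) = 0.75
P(X=1|theta) = theta = 0.75

0.75


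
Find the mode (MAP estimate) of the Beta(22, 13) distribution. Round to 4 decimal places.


For Beta(a,b) with a,b > 1:
Mode = (a-1)/(a+b-2) = (22-1)/(35-2)
= 21/33 = 0.6364

0.6364


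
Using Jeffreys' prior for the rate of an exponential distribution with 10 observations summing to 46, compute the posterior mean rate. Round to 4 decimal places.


Jeffreys' prior leads to posterior Gamma(10, 46).
Mean = 10/46 = 0.2174

0.2174


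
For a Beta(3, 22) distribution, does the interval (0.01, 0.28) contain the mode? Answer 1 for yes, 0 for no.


Mode of Beta(a,b) = (a-1)/(a+b-2)
= (3-1)/(3+22-2) = 0.087
Check: 0.01 <= 0.087 <= 0.28?
Result: 1

1


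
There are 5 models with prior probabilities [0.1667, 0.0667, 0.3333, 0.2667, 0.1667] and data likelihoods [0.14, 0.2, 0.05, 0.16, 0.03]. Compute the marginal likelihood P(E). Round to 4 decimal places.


P(E) = sum over models of P(M_i) * P(E|M_i)
= 0.1667*0.14 + 0.0667*0.2 + 0.3333*0.05 + 0.2667*0.16 + 0.1667*0.03
= 0.101

0.101


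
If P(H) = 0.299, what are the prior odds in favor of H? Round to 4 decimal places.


Prior odds = P(H) / (1 - P(H))
= 0.299 / 0.701
= 0.4265

0.4265


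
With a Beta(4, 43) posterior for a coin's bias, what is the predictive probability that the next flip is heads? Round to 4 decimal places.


The predictive probability equals the posterior mean.
P(next = heads) = alpha / (alpha + beta)
= 4 / 47 = 0.0851

0.0851


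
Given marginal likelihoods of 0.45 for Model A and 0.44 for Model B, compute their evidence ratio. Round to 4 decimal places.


Ratio = ML(A) / ML(B) = 0.45/0.44
= 1.0227

1.0227


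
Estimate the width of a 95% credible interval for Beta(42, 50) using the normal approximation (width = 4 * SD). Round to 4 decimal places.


For Beta(a,b): Var = ab/((a+b)^2(a+b+1))
Var = 0.0027, SD = 0.0517
Approximate 95% CI width = 4 * 0.0517 = 0.2066

0.2066


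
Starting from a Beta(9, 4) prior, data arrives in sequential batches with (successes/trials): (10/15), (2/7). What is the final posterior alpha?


In sequential Bayesian updating, we sum all successes.
Total successes = 12
Final alpha = 9 + 12 = 21

21


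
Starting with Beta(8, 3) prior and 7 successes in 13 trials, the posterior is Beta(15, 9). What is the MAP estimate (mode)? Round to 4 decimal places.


The mode of Beta(a, b) when a > 1 and b > 1 is (a-1)/(a+b-2)
= (15 - 1) / (15 + 9 - 2)
= 14 / 22
= 0.6364

0.6364


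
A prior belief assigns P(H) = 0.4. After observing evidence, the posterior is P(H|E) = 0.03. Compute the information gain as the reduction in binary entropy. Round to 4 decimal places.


H(prior) = -0.4*log2(0.4) - 0.6*log2(0.6)
= 0.971
H(post) = -0.03*log2(0.03) - 0.97*log2(0.97)
= 0.1944
IG = 0.971 - 0.1944 = 0.7766

0.7766


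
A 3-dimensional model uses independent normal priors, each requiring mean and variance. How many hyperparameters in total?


Per parameter: 2 (mean and variance).
Total = 3 * 2 = 6

6


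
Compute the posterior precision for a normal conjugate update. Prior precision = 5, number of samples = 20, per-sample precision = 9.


tau_post = tau_0 + n * tau
= 5 + 20 * 9 = 185

185


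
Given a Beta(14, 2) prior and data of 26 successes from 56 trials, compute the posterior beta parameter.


Number of failures = 56 - 26 = 30
Posterior beta = 2 + 30 = 32

32


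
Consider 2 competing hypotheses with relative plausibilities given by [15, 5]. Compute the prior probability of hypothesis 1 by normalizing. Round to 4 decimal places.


Sum of weights = 15 + 5 = 20
Normalized prior for H1 = 15 / 20
= 0.75

0.75


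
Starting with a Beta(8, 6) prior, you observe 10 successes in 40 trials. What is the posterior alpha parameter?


For a Beta-Binomial conjugate model:
Posterior alpha = prior alpha + number of successes
= 8 + 10 = 18

18


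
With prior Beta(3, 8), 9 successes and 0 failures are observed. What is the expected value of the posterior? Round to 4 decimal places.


Posterior = Beta(12, 8)
E[theta] = alpha/(alpha+beta)
= 12/20 = 0.6

0.6


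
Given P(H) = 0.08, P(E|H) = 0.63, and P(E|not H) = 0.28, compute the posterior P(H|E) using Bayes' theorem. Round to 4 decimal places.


By Bayes' theorem: P(H|E) = P(E|H)*P(H) / P(E)
P(E) = P(E|H)*P(H) + P(E|not H)*P(not H)
P(E) = 0.63*0.08 + 0.28*0.92 = 0.308
P(H|E) = 0.63*0.08 / 0.308 = 0.1636

0.1636


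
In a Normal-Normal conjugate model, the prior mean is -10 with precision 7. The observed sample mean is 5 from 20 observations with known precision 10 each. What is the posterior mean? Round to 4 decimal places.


Posterior precision = tau0 + n*tau = 7 + 20*10 = 207
Posterior mean = (tau0*mu0 + n*tau*xbar) / posterior_precision
= (7*-10 + 20*10*5) / 207
= 930 / 207 = 4.4928

4.4928


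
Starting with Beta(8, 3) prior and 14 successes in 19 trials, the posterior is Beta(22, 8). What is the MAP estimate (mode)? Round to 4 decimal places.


The mode of Beta(a, b) when a > 1 and b > 1 is (a-1)/(a+b-2)
= (22 - 1) / (22 + 8 - 2)
= 21 / 28
= 0.75

0.75


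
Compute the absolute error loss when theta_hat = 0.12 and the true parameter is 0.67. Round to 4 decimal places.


L = |theta_hat - theta_true|
= |0.12 - 0.67| = 0.55

0.55


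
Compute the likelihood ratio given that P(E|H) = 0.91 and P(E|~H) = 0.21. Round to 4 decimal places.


LR = P(E|H) / P(E|~H)
= 0.91 / 0.21 = 4.3333

4.3333


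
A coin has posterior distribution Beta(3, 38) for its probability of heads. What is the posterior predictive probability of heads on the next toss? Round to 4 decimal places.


Posterior predictive = E[theta] = alpha/(alpha+beta)
= 3/41
= 0.0732

0.0732


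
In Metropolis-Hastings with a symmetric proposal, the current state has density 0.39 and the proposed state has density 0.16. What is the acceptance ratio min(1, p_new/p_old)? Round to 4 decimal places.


Ratio = p_new / p_old = 0.16 / 0.39 = 0.4103
Acceptance = min(1, 0.4103) = 0.4103

0.4103


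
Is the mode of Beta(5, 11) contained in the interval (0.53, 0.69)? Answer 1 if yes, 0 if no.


Mode = (a-1)/(a+b-2) = 4/14 = 0.2857
Interval: (0.53, 0.69)
Contains mode? 0

0


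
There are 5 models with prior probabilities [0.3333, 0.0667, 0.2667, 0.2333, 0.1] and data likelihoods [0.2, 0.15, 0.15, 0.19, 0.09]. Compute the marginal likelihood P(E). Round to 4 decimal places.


P(E) = sum over models of P(M_i) * P(E|M_i)
= 0.3333*0.2 + 0.0667*0.15 + 0.2667*0.15 + 0.2333*0.19 + 0.1*0.09
= 0.17

0.17


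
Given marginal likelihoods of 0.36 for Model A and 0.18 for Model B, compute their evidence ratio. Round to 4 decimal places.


Ratio = ML(A) / ML(B) = 0.36/0.18
= 2.0

2.0


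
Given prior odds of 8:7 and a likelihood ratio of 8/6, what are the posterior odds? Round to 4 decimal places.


Posterior odds = prior odds * LR
Prior odds = 8/7 = 1.1429
LR = 8/6 = 1.3333
Posterior odds = 1.1429 * 1.3333 = 1.5238

1.5238


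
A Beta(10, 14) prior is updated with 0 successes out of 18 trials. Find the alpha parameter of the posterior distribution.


In the Beta-Binomial conjugate update:
alpha_post = alpha_prior + successes
= 10 + 0
= 10

10


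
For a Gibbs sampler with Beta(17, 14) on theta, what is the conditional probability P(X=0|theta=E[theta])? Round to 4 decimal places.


E[theta] = 17/(17+14) = 0.5484
P(X=0|theta) = 1 - theta = 0.4516

0.4516


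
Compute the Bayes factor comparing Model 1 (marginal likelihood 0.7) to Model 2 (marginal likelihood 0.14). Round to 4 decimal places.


BF12 = marginal likelihood of M1 / marginal likelihood of M2
= 0.7/0.14
= 5.0

5.0


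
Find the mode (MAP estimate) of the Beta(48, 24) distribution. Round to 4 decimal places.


For Beta(a,b) with a,b > 1:
Mode = (a-1)/(a+b-2) = (48-1)/(72-2)
= 47/70 = 0.6714

0.6714
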